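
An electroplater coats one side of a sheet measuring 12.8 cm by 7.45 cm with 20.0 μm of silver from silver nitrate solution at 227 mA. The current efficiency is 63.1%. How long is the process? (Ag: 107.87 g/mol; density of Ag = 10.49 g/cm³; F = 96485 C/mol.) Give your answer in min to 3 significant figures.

Plated area = 12.8 × 7.45 = 95.36 cm²
Volume = 95.36 × 20.0×10⁻⁴ cm = 0.1907 cm³
m(Ag) = 0.1907 × 10.49 = 2.000 g
n(Ag) = 2.000 / 107.87 = 0.01854 mol; n(e⁻) = 0.01854 mol
Q = 0.01854 × 96485 / 0.631 = 2835 C
t = 2835 / 0.227 = 12490 s = 208 min

208 min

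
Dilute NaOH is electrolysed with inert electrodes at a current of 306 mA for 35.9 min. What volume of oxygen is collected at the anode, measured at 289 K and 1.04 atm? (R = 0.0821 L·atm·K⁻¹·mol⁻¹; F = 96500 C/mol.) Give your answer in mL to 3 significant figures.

39.0 mL

Q = 0.306 A × 2154 s = 659.1 C
n(e⁻) = Q/F = 659.1/96500 = 0.006830 mol
2H₂O → O₂ + 4H⁺ + 4e⁻, so n(O₂) = 0.006830 / 4 = 0.001708 mol
V = nRT/P = 0.001708 × 0.0821 × 289 / 1.04 = 0.03897 L
= 39.0 mL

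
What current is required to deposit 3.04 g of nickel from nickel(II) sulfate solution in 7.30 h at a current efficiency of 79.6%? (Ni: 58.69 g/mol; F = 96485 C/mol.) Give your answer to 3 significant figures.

n(Ni) = 3.04 / 58.69 = 0.05180 mol
Ni²⁺ + 2e⁻ → Ni, so n(e⁻) = 2 × 0.05180 = 0.1036 mol
Q = 0.1036 × 96485 / 0.796 = 12560 C
I = Q / t = 12560 / 26280 s = 0.478 A

0.478 A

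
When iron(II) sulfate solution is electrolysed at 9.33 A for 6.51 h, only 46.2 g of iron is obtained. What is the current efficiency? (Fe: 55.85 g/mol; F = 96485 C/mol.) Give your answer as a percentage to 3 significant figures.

73.0%

Q = 9.33 × 23436 = 2.187×10^5 C
n(e⁻) = 2.187×10^5 / 96485 = 2.267 mol
Fe²⁺ + 2e⁻ → Fe, so theoretical n(Fe) = 1.134 mol → 63.33 g
Efficiency = 46.2 / 63.33 = 0.7295 = 73.0%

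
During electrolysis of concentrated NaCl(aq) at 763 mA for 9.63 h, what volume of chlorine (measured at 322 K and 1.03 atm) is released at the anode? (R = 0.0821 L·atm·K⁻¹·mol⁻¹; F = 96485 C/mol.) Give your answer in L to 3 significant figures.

Q = It = 0.763 × 34668 = 26450 C
Moles of electrons = 26450 / 96485 = 0.2741 mol
2Cl⁻ → Cl₂ + 2e⁻, so n(Cl₂) = 0.2741 / 2 = 0.1371 mol
V = nRT/P = 0.1371 × 0.0821 × 322 / 1.03 = 3.519 L

3.52 L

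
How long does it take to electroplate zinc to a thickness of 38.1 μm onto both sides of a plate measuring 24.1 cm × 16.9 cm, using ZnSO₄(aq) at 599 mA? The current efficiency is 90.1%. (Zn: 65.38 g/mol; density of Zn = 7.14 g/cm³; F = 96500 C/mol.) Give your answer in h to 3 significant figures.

33.7 h

Plated area = 2 × 24.1 × 16.9 = 814.6 cm²
Volume = 814.6 × 38.1×10⁻⁴ cm = 3.104 cm³
m(Zn) = 3.104 × 7.14 = 22.16 g
n(Zn) = 22.16 / 65.38 = 0.3389 mol; n(e⁻) = 2 × 0.3389 = 0.6778 mol
Q = 0.6778 × 96500 / 0.901 = 72590 C
t = 72590 / 0.599 = 1.212×10^5 s = 33.7 h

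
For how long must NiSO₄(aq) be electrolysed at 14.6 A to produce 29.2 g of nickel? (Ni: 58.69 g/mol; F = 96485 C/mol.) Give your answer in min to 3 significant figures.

110 min

n(Ni) = 29.2 / 58.69 = 0.4975 mol
Ni²⁺ + 2e⁻ → Ni, so n(e⁻) = 2 × 0.4975 = 0.9950 mol
Q = 0.9950 × 96485 = 96000 C
t = Q / I = 96000 / 14.6 = 6575 s = 110 min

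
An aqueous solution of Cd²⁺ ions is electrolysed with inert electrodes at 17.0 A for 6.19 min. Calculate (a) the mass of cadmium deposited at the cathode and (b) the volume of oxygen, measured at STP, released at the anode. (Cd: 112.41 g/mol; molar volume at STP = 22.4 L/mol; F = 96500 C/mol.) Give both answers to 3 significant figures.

3.68 g Cd; 0.366 L O₂

Q = 17.0 × 371.4 = 6314 C; n(e⁻) = 6314 / 96500 = 0.06543 mol
Cathode: Cd²⁺ + 2e⁻ → Cd → n(Cd) = 0.06543/2 = 0.03272 mol → 3.68 g
Anode: 2H₂O → O₂ + 4H⁺ + 4e⁻ → n(O₂) = 0.06543/4 = 0.01636 mol → 0.366 L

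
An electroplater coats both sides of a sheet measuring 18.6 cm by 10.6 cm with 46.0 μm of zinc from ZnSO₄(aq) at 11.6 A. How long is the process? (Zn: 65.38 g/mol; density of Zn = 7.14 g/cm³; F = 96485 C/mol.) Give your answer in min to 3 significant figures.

Plated area = 2 × 18.6 × 10.6 = 394.3 cm²
Volume = 394.3 × 46.0×10⁻⁴ cm = 1.814 cm³
m(Zn) = 1.814 × 7.14 = 12.95 g
n(Zn) = 12.95 / 65.38 = 0.1981 mol; n(e⁻) = 2 × 0.1981 = 0.3962 mol
Q = 0.3962 × 96485 = 38230 C
t = 38230 / 11.6 = 3296 s = 54.9 min

54.9 min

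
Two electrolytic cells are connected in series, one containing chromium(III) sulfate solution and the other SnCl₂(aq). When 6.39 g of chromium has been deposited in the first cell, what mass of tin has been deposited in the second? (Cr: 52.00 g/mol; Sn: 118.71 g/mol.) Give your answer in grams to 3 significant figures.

21.9 g

n(Cr) = 6.39 / 52.00 = 0.1229 mol
Cr³⁺ + 3e⁻ → Cr, so n(e⁻) = 3 × 0.1229 = 0.3687 mol
In series, the same 0.3687 mol of electrons flows through the second cell.
Sn²⁺ + 2e⁻ → Sn, so n(Sn) = 0.3687 / 2 = 0.1844 mol
m(Sn) = 0.1844 × 118.71 = 21.9 g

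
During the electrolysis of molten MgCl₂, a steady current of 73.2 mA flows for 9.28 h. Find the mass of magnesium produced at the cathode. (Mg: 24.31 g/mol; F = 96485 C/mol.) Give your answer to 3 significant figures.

0.308 g

Charge passed = 0.0732 × 33408 = 2445 C
n(e⁻) = Q/F = 2445/96485 = 0.02534 mol
Mg²⁺ + 2e⁻ → Mg, so n(Mg) = 0.02534 / 2 = 0.01267 mol
m = 0.01267 × 24.31 = 0.308 g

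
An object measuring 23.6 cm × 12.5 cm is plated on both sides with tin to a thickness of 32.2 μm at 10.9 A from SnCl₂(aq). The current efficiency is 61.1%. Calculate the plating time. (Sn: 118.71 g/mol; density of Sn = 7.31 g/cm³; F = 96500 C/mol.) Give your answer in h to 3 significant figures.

0.942 h

Plated area = 2 × 23.6 × 12.5 = 590.0 cm²
Volume = 590.0 × 32.2×10⁻⁴ cm = 1.900 cm³
m(Sn) = 1.900 × 7.31 = 13.89 g
n(Sn) = 13.89 / 118.71 = 0.1170 mol; n(e⁻) = 2 × 0.1170 = 0.2340 mol
Q = 0.2340 × 96500 / 0.611 = 36960 C
t = 36960 / 10.9 = 3391 s = 0.942 h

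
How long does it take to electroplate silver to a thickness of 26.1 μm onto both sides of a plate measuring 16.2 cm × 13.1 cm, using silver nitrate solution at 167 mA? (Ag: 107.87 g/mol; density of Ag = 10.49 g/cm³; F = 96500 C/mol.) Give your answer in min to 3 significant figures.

1040 min

Plated area = 2 × 16.2 × 13.1 = 424.4 cm²
Volume = 424.4 × 26.1×10⁻⁴ cm = 1.108 cm³
m(Ag) = 1.108 × 10.49 = 11.62 g
n(Ag) = 11.62 / 107.87 = 0.1077 mol; n(e⁻) = 0.1077 mol
Q = 0.1077 × 96500 = 10390 C
t = 10390 / 0.167 = 62220 s = 1040 min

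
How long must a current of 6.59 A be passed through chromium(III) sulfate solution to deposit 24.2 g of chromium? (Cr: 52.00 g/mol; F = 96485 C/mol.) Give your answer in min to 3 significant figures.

n(Cr) = 24.2 / 52.00 = 0.4654 mol
Cr³⁺ + 3e⁻ → Cr, so n(e⁻) = 3 × 0.4654 = 1.396 mol
Q = 1.396 × 96485 = 1.347×10^5 C
t = Q / I = 1.347×10^5 / 6.59 = 20440 s = 341 min

341 min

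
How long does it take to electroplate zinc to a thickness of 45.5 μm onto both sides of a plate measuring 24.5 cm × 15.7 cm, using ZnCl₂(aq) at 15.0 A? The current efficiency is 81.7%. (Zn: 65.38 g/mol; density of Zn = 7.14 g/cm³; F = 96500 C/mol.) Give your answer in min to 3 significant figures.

100 min

Plated area = 2 × 24.5 × 15.7 = 769.3 cm²
Volume = 769.3 × 45.5×10⁻⁴ cm = 3.500 cm³
m(Zn) = 3.500 × 7.14 = 24.99 g
n(Zn) = 24.99 / 65.38 = 0.3822 mol; n(e⁻) = 2 × 0.3822 = 0.7644 mol
Q = 0.7644 × 96500 / 0.817 = 90290 C
t = 90290 / 15.0 = 6019 s = 100 min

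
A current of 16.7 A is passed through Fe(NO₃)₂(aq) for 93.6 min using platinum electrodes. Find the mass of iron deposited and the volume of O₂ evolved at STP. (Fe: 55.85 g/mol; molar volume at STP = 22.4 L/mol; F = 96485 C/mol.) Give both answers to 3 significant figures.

27.1 g Fe; 5.44 L O₂

Q = 16.7 × 5616 = 93790 C; n(e⁻) = 93790 / 96485 = 0.9721 mol
Cathode: Fe²⁺ + 2e⁻ → Fe → n(Fe) = 0.9721/2 = 0.4861 mol → 27.1 g
Anode: 2H₂O → O₂ + 4H⁺ + 4e⁻ → n(O₂) = 0.9721/4 = 0.2430 mol → 5.44 L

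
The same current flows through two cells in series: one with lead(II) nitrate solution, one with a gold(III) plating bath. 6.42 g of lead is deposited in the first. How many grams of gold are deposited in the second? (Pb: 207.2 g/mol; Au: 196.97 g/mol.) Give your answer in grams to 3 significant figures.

4.07 g

n(Pb) = 6.42 / 207.2 = 0.03098 mol
Pb²⁺ + 2e⁻ → Pb, so n(e⁻) = 2 × 0.03098 = 0.06196 mol
The cells are in series, so the same charge (and hence the same n(e⁻) = 0.06196 mol) passes through both.
Au³⁺ + 3e⁻ → Au, so n(Au) = 0.06196 / 3 = 0.02065 mol
m(Au) = 0.02065 × 196.97 = 4.07 g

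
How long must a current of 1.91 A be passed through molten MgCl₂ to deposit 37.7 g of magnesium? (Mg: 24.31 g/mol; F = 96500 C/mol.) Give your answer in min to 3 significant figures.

n(Mg) = 37.7 / 24.31 = 1.551 mol
Mg²⁺ + 2e⁻ → Mg, so n(e⁻) = 2 × 1.551 = 3.102 mol
Q = 3.102 × 96500 = 2.993×10^5 C
t = Q / I = 2.993×10^5 / 1.91 = 1.567×10^5 s = 2610 min

2610 min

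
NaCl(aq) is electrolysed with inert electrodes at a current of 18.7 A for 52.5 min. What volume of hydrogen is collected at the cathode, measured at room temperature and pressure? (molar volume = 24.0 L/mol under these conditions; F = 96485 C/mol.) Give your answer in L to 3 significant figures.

7.33 L

Charge passed = 18.7 × 3150 = 58910 C
Moles of electrons = 58910 / 96485 = 0.6106 mol
2H⁺ + 2e⁻ → H₂, so n(H₂) = 0.6106 / 2 = 0.3053 mol
V = 0.3053 × 24.0 = 7.327 L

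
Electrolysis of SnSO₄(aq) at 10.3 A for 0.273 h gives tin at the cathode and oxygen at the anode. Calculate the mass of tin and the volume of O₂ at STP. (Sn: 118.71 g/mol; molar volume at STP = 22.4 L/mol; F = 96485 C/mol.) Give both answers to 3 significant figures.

6.23 g Sn; 0.588 L O₂

Q = 10.3 × 982.8 = 10120 C; n(e⁻) = 10120 / 96485 = 0.1049 mol
Cathode: Sn²⁺ + 2e⁻ → Sn → n(Sn) = 0.1049/2 = 0.05245 mol → 6.23 g
Anode: 2H₂O → O₂ + 4H⁺ + 4e⁻ → n(O₂) = 0.1049/4 = 0.02623 mol → 0.588 L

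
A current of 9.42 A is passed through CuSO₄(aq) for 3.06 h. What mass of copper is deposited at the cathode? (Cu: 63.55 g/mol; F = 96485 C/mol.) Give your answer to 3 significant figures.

34.2 g

Charge passed = 9.42 × 11016 = 1.038×10^5 C
n(e⁻) = 1.038×10^5 / 96485 = 1.076 mol
Cu²⁺ + 2e⁻ → Cu, so n(Cu) = 1.076 / 2 = 0.5380 mol
m = 0.5380 × 63.55 = 34.2 g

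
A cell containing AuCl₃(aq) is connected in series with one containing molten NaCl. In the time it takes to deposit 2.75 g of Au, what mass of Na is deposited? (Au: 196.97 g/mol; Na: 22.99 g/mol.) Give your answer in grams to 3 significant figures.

0.963 g

n(Au) = 2.75 / 196.97 = 0.01396 mol
Au³⁺ + 3e⁻ → Au, so n(e⁻) = 3 × 0.01396 = 0.04188 mol
Same current for the same time ⇒ same n(e⁻) = 0.04188 mol in both cells.
Na⁺ + e⁻ → Na, so n(Na) = 0.04188 mol
m(Na) = 0.04188 × 22.99 = 0.963 g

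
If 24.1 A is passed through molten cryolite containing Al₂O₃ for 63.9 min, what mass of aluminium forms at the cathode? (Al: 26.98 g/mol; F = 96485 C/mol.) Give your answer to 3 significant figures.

8.61 g

Q = It = 24.1 × 3834 = 92400 C
n(e⁻) = 92400 / 96485 = 0.9577 mol
Al³⁺ + 3e⁻ → Al, so n(Al) = 0.9577 / 3 = 0.3192 mol
m = 0.3192 × 26.98 = 8.61 g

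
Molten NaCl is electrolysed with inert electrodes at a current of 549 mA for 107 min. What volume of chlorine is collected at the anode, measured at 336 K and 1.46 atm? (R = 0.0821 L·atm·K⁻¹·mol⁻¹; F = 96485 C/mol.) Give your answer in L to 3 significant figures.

Charge passed = 0.549 × 6420 = 3525 C
Moles of electrons = 3525 / 96485 = 0.03653 mol
2Cl⁻ → Cl₂ + 2e⁻, so n(Cl₂) = 0.03653 / 2 = 0.01827 mol
V = nRT/P = 0.01827 × 0.0821 × 336 / 1.46 = 0.3452 L

0.345 L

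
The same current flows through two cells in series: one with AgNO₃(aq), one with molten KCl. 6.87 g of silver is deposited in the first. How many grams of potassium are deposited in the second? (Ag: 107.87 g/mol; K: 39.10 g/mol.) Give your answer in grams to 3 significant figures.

2.49 g

n(Ag) = 6.87 / 107.87 = 0.06369 mol
Ag⁺ + e⁻ → Ag, so n(e⁻) = 0.06369 mol
Same current for the same time ⇒ same n(e⁻) = 0.06369 mol in both cells.
K⁺ + e⁻ → K, so n(K) = 0.06369 mol
m(K) = 0.06369 × 39.10 = 2.49 g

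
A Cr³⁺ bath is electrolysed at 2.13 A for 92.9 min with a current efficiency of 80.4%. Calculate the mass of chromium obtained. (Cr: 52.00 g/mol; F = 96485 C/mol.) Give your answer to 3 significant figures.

Q = 2.13 × 5574 = 11870 C
n(e⁻) = 11870 / 96485 = 0.1230 mol
Cr³⁺ + 3e⁻ → Cr, so theoretical m(Cr) = 0.04100 × 52.00 = 2.132 g
Actual mass = 80.4% × 2.132 = 1.71 g

1.71 g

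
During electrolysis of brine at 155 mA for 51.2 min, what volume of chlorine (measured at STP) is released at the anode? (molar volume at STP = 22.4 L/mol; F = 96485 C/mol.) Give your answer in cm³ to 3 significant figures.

55.3 cm³

Q = It = 0.155 × 3072 = 476.2 C
Moles of electrons = 476.2 / 96485 = 0.004935 mol
2Cl⁻ → Cl₂ + 2e⁻, so n(Cl₂) = 0.004935 / 2 = 0.002468 mol
V = 0.002468 × 22.4 = 0.05528 L
= 55.3 cm³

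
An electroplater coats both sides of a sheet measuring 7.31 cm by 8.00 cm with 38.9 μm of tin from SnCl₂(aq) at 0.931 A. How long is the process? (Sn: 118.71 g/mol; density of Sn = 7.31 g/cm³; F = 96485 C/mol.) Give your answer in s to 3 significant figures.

5810 s

Plated area = 2 × 7.31 × 8.00 = 117.0 cm²
Volume = 117.0 × 38.9×10⁻⁴ cm = 0.4551 cm³
m(Sn) = 0.4551 × 7.31 = 3.327 g
n(Sn) = 3.327 / 118.71 = 0.02803 mol; n(e⁻) = 2 × 0.02803 = 0.05606 mol
Q = 0.05606 × 96485 = 5409 C
t = 5409 / 0.931 = 5810 s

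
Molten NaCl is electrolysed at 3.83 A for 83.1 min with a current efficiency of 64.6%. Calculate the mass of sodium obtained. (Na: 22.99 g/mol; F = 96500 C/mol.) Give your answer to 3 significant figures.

2.94 g

Q = 3.83 × 4986 = 19100 C
n(e⁻) = 19100 / 96500 = 0.1979 mol
Na⁺ + e⁻ → Na, so theoretical m(Na) = 0.1979 × 22.99 = 4.550 g
Actual mass = 64.6% × 4.550 = 2.94 g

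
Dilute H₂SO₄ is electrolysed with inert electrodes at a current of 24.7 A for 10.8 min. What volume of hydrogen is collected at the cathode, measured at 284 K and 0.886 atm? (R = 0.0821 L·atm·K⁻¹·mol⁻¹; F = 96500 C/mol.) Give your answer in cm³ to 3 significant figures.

2180 cm³

Charge passed = 24.7 × 648 = 16010 C
n(e⁻) = Q/F = 16010/96500 = 0.1659 mol
2H⁺ + 2e⁻ → H₂, so n(H₂) = 0.1659 / 2 = 0.08295 mol
V = nRT/P = 0.08295 × 0.0821 × 284 / 0.886 = 2.183 L
= 2180 cm³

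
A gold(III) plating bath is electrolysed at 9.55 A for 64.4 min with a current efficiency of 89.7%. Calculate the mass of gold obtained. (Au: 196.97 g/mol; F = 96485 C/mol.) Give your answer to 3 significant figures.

Q = 9.55 × 3864 = 36900 C
n(e⁻) = 36900 / 96485 = 0.3824 mol
Au³⁺ + 3e⁻ → Au, so theoretical m(Au) = 0.1275 × 196.97 = 25.11 g
Actual mass = 89.7% × 25.11 = 22.5 g

22.5 g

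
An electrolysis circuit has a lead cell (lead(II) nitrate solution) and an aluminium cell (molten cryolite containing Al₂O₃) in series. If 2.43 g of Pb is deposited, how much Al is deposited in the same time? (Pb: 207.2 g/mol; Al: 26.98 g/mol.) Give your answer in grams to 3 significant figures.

0.211 g

n(Pb) = 2.43 / 207.2 = 0.01173 mol
Pb²⁺ + 2e⁻ → Pb, so n(e⁻) = 2 × 0.01173 = 0.02346 mol
Same current for the same time ⇒ same n(e⁻) = 0.02346 mol in both cells.
Al³⁺ + 3e⁻ → Al, so n(Al) = 0.02346 / 3 = 0.007820 mol
m(Al) = 0.007820 × 26.98 = 0.211 g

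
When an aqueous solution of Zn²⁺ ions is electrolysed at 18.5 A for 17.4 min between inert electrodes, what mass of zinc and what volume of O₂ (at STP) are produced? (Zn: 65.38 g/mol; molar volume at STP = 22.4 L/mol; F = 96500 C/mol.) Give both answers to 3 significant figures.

Q = 18.5 × 1044 = 19310 C; n(e⁻) = 19310 / 96500 = 0.2001 mol
Cathode: Zn²⁺ + 2e⁻ → Zn → n(Zn) = 0.2001/2 = 0.1001 mol → 6.54 g
Anode: 2H₂O → O₂ + 4H⁺ + 4e⁻ → n(O₂) = 0.2001/4 = 0.05003 mol → 1.12 L

6.54 g Zn; 1.12 L O₂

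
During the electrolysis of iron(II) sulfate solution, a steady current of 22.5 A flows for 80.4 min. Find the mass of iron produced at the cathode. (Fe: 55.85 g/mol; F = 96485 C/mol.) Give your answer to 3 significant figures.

31.4 g

Q = 22.5 A × 4824 s = 1.085×10^5 C
n(e⁻) = 1.085×10^5 / 96485 = 1.125 mol
Fe²⁺ + 2e⁻ → Fe, so n(Fe) = 1.125 / 2 = 0.5625 mol
m = 0.5625 × 55.85 = 31.4 g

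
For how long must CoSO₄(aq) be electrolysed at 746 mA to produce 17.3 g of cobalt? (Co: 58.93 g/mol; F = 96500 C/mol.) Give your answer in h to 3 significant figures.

n(Co) = 17.3 / 58.93 = 0.2936 mol
Co²⁺ + 2e⁻ → Co, so n(e⁻) = 2 × 0.2936 = 0.5872 mol
Q = 0.5872 × 96500 = 56660 C
t = Q / I = 56660 / 0.746 = 75950 s = 21.1 h

21.1 h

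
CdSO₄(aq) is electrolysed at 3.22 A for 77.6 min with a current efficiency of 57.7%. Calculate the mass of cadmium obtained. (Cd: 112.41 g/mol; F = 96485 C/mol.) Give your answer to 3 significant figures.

Q = 3.22 × 4656 = 14990 C
n(e⁻) = 14990 / 96485 = 0.1554 mol
Cd²⁺ + 2e⁻ → Cd, so theoretical m(Cd) = 0.07770 × 112.41 = 8.734 g
Actual mass = 57.7% × 8.734 = 5.04 g

5.04 g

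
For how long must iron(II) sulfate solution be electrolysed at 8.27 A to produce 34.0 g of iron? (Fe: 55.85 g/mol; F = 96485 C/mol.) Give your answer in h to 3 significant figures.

n(Fe) = 34.0 / 55.85 = 0.6088 mol
Fe²⁺ + 2e⁻ → Fe, so n(e⁻) = 2 × 0.6088 = 1.218 mol
Q = 1.218 × 96485 = 1.175×10^5 C
t = Q / I = 1.175×10^5 / 8.27 = 14210 s = 3.95 h

3.95 h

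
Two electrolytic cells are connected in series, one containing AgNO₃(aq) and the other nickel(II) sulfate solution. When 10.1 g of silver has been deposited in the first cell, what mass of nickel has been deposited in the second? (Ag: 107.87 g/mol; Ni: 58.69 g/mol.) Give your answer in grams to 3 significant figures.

n(Ag) = 10.1 / 107.87 = 0.09363 mol
Ag⁺ + e⁻ → Ag, so n(e⁻) = 0.09363 mol
Since the cells are in series, n(e⁻) in the Ni cell is also 0.09363 mol.
Ni²⁺ + 2e⁻ → Ni, so n(Ni) = 0.09363 / 2 = 0.04682 mol
m(Ni) = 0.04682 × 58.69 = 2.75 g

2.75 g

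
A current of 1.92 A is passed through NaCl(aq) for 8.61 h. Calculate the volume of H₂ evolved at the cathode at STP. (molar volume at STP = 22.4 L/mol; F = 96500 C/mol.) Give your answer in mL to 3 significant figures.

Charge passed = 1.92 × 30996 = 59510 C
n(e⁻) = Q/F = 59510/96500 = 0.6167 mol
2H⁺ + 2e⁻ → H₂, so n(H₂) = 0.6167 / 2 = 0.3084 mol
V = 0.3084 × 22.4 = 6.908 L
= 6910 mL

6910 mL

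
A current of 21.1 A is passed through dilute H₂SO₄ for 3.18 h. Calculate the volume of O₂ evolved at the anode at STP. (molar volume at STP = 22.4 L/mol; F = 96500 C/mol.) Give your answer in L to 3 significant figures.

Charge passed = 21.1 × 11448 = 2.416×10^5 C
Moles of electrons = 2.416×10^5 / 96500 = 2.504 mol
2H₂O → O₂ + 4H⁺ + 4e⁻, so n(O₂) = 2.504 / 4 = 0.6260 mol
V = 0.6260 × 22.4 = 14.02 L

14.0 L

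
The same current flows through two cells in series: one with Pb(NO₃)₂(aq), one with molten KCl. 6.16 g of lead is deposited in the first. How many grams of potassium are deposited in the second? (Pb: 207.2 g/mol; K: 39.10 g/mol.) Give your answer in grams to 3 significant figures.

n(Pb) = 6.16 / 207.2 = 0.02973 mol
Pb²⁺ + 2e⁻ → Pb, so n(e⁻) = 2 × 0.02973 = 0.05946 mol
Since the cells are in series, n(e⁻) in the K cell is also 0.05946 mol.
K⁺ + e⁻ → K, so n(K) = 0.05946 mol
m(K) = 0.05946 × 39.10 = 2.32 g

2.32 g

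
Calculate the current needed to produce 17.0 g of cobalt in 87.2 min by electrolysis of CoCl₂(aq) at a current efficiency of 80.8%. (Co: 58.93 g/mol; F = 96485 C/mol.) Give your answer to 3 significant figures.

n(Co) = 17.0 / 58.93 = 0.2885 mol
Co²⁺ + 2e⁻ → Co, so n(e⁻) = 2 × 0.2885 = 0.5770 mol
Q = 0.5770 × 96485 / 0.808 = 68900 C
I = Q / t = 68900 / 5232 s = 13.2 A

13.2 A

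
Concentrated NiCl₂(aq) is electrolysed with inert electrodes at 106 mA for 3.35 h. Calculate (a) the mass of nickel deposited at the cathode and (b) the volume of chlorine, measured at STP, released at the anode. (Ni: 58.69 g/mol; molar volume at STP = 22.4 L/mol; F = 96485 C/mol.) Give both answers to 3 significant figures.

Q = 0.106 × 12060 = 1278 C; n(e⁻) = 1278 / 96485 = 0.01325 mol
Cathode: Ni²⁺ + 2e⁻ → Ni → n(Ni) = 0.01325/2 = 0.006625 mol → 0.389 g
Anode: 2Cl⁻ → Cl₂ + 2e⁻ → n(Cl₂) = 0.01325/2 = 0.006625 mol → 0.148 L

0.389 g Ni; 0.148 L Cl₂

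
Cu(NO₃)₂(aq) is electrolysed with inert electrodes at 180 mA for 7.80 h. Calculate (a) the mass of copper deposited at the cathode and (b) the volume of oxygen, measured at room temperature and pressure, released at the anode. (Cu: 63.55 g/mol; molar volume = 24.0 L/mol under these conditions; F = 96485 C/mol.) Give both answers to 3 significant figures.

Q = 0.180 × 28080 = 5054 C; n(e⁻) = 5054 / 96485 = 0.05238 mol
Cathode: Cu²⁺ + 2e⁻ → Cu → n(Cu) = 0.05238/2 = 0.02619 mol → 1.66 g
Anode: 2H₂O → O₂ + 4H⁺ + 4e⁻ → n(O₂) = 0.05238/4 = 0.01310 mol → 0.314 L

1.66 g Cu; 0.314 L O₂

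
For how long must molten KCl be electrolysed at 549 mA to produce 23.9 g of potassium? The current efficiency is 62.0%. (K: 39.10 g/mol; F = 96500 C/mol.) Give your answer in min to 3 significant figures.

2890 min

n(K) = 23.9 / 39.10 = 0.6113 mol
K⁺ + e⁻ → K, so n(e⁻) = 0.6113 mol
Q = 0.6113 × 96500 / 0.620 = 95150 C
t = Q / I = 95150 / 0.549 = 1.733×10^5 s = 2890 min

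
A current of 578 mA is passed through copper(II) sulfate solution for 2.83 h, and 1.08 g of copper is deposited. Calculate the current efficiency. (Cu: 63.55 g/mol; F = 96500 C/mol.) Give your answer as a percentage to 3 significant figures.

55.7%

Q = 0.578 × 10188 = 5889 C
n(e⁻) = 5889 / 96500 = 0.06103 mol
Cu²⁺ + 2e⁻ → Cu, so theoretical n(Cu) = 0.03052 mol → 1.940 g
Efficiency = 1.08 / 1.940 = 0.5567 = 55.7%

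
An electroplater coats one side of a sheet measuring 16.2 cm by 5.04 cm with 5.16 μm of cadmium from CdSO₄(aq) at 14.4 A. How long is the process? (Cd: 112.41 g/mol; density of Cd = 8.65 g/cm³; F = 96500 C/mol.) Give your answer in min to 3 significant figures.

0.724 min

Plated area = 16.2 × 5.04 = 81.65 cm²
Volume = 81.65 × 5.16×10⁻⁴ cm = 0.04213 cm³
m(Cd) = 0.04213 × 8.65 = 0.3644 g
n(Cd) = 0.3644 / 112.41 = 0.003242 mol; n(e⁻) = 2 × 0.003242 = 0.006484 mol
Q = 0.006484 × 96500 = 625.7 C
t = 625.7 / 14.4 = 43.45 s = 0.724 min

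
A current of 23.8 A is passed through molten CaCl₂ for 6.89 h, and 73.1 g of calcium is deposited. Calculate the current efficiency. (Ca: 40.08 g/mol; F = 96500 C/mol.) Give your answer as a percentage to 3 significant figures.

Q = 23.8 × 24804 = 5.903×10^5 C
n(e⁻) = 5.903×10^5 / 96500 = 6.117 mol
Ca²⁺ + 2e⁻ → Ca, so theoretical n(Ca) = 3.059 mol → 122.6 g
Efficiency = 73.1 / 122.6 = 0.5962 = 59.6%

59.6%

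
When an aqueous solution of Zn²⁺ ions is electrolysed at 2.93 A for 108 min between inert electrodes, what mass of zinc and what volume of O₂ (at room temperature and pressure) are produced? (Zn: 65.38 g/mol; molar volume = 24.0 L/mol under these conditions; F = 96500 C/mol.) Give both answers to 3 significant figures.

6.43 g Zn; 1.18 L O₂

Q = 2.93 × 6480 = 18990 C; n(e⁻) = 18990 / 96500 = 0.1968 mol
Cathode: Zn²⁺ + 2e⁻ → Zn → n(Zn) = 0.1968/2 = 0.09840 mol → 6.43 g
Anode: 2H₂O → O₂ + 4H⁺ + 4e⁻ → n(O₂) = 0.1968/4 = 0.04920 mol → 1.18 L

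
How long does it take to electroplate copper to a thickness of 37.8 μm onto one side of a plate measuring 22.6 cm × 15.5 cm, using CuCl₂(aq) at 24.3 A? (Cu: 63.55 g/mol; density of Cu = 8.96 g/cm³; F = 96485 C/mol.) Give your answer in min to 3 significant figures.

24.7 min

Plated area = 22.6 × 15.5 = 350.3 cm²
Volume = 350.3 × 37.8×10⁻⁴ cm = 1.324 cm³
m(Cu) = 1.324 × 8.96 = 11.86 g
n(Cu) = 11.86 / 63.55 = 0.1866 mol; n(e⁻) = 2 × 0.1866 = 0.3732 mol
Q = 0.3732 × 96485 = 36010 C
t = 36010 / 24.3 = 1482 s = 24.7 min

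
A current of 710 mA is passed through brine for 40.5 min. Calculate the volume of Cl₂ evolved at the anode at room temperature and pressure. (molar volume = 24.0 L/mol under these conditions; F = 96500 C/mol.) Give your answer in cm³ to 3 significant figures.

Q = 0.710 A × 2430 s = 1725 C
n(e⁻) = Q/F = 1725/96500 = 0.01788 mol
2Cl⁻ → Cl₂ + 2e⁻, so n(Cl₂) = 0.01788 / 2 = 0.008940 mol
V = 0.008940 × 24.0 = 0.2146 L
= 215 cm³

215 cm³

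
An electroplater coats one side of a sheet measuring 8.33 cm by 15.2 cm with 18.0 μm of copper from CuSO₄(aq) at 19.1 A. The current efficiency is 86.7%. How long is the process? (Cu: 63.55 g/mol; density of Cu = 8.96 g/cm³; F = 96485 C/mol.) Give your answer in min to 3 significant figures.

6.24 min

Plated area = 8.33 × 15.2 = 126.6 cm²
Volume = 126.6 × 18.0×10⁻⁴ cm = 0.2279 cm³
m(Cu) = 0.2279 × 8.96 = 2.042 g
n(Cu) = 2.042 / 63.55 = 0.03213 mol; n(e⁻) = 2 × 0.03213 = 0.06426 mol
Q = 0.06426 × 96485 / 0.867 = 7151 C
t = 7151 / 19.1 = 374.4 s = 6.24 min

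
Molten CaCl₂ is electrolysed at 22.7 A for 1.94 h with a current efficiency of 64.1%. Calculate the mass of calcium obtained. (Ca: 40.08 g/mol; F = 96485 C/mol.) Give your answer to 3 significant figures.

21.1 g

Q = 22.7 × 6984 = 1.585×10^5 C
n(e⁻) = 1.585×10^5 / 96485 = 1.643 mol
Ca²⁺ + 2e⁻ → Ca, so theoretical m(Ca) = 0.8215 × 40.08 = 32.93 g
Actual mass = 64.1% × 32.93 = 21.1 g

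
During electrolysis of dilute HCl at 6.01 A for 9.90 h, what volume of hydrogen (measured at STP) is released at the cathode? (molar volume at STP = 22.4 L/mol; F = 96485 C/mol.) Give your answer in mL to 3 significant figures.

24900 mL

Q = It = 6.01 × 35640 = 2.142×10^5 C
Moles of electrons = 2.142×10^5 / 96485 = 2.220 mol
2H⁺ + 2e⁻ → H₂, so n(H₂) = 2.220 / 2 = 1.110 mol
V = 1.110 × 22.4 = 24.86 L
= 24900 mL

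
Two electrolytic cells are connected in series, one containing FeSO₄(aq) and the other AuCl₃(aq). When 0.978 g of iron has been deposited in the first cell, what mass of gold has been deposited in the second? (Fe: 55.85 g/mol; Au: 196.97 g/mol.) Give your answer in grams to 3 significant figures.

2.30 g

n(Fe) = 0.978 / 55.85 = 0.01751 mol
Fe²⁺ + 2e⁻ → Fe, so n(e⁻) = 2 × 0.01751 = 0.03502 mol
The cells are in series, so the same charge (and hence the same n(e⁻) = 0.03502 mol) passes through both.
Au³⁺ + 3e⁻ → Au, so n(Au) = 0.03502 / 3 = 0.01167 mol
m(Au) = 0.01167 × 196.97 = 2.30 g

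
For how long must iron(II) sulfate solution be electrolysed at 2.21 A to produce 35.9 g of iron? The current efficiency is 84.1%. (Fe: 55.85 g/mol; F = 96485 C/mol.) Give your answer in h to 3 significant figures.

n(Fe) = 35.9 / 55.85 = 0.6428 mol
Fe²⁺ + 2e⁻ → Fe, so n(e⁻) = 2 × 0.6428 = 1.286 mol
Q = 1.286 × 96485 / 0.841 = 1.475×10^5 C
t = Q / I = 1.475×10^5 / 2.21 = 66740 s = 18.5 h

18.5 h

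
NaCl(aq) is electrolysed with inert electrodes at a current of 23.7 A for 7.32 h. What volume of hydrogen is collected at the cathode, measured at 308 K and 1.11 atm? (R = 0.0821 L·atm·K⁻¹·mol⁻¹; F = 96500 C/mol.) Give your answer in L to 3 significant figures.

73.7 L

Q = 23.7 A × 26352 s = 6.245×10^5 C
Moles of electrons = 6.245×10^5 / 96500 = 6.472 mol
2H⁺ + 2e⁻ → H₂, so n(H₂) = 6.472 / 2 = 3.236 mol
V = nRT/P = 3.236 × 0.0821 × 308 / 1.11 = 73.72 L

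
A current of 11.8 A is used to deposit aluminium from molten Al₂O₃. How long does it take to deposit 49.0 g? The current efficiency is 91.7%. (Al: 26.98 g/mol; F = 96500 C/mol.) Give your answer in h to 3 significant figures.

13.5 h

n(Al) = 49.0 / 26.98 = 1.816 mol
Al³⁺ + 3e⁻ → Al, so n(e⁻) = 3 × 1.816 = 5.448 mol
Q = 5.448 × 96500 / 0.917 = 5.733×10^5 C
t = Q / I = 5.733×10^5 / 11.8 = 48580 s = 13.5 h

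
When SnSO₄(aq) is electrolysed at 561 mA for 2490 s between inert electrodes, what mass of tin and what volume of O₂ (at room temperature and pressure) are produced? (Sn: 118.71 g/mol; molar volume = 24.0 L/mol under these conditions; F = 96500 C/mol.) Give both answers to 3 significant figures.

0.859 g Sn; 0.0869 L O₂

Q = 0.561 × 2490 = 1397 C; n(e⁻) = 1397 / 96500 = 0.01448 mol
Cathode: Sn²⁺ + 2e⁻ → Sn → n(Sn) = 0.01448/2 = 0.007240 mol → 0.859 g
Anode: 2H₂O → O₂ + 4H⁺ + 4e⁻ → n(O₂) = 0.01448/4 = 0.003620 mol → 0.0869 L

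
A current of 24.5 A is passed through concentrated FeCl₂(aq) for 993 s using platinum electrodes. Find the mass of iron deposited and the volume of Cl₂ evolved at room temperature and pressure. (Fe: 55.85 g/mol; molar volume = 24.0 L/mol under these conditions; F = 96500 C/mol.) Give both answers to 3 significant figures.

Q = 24.5 × 993 = 24330 C; n(e⁻) = 24330 / 96500 = 0.2521 mol
Cathode: Fe²⁺ + 2e⁻ → Fe → n(Fe) = 0.2521/2 = 0.1261 mol → 7.04 g
Anode: 2Cl⁻ → Cl₂ + 2e⁻ → n(Cl₂) = 0.2521/2 = 0.1261 mol → 3.03 L

7.04 g Fe; 3.03 L Cl₂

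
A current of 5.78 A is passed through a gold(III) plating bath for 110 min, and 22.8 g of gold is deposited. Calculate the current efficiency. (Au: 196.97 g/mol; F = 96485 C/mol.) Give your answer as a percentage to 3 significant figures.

Q = 5.78 × 6600 = 38150 C
n(e⁻) = 38150 / 96485 = 0.3954 mol
Au³⁺ + 3e⁻ → Au, so theoretical n(Au) = 0.1318 mol → 25.96 g
Efficiency = 22.8 / 25.96 = 0.8783 = 87.8%

87.8%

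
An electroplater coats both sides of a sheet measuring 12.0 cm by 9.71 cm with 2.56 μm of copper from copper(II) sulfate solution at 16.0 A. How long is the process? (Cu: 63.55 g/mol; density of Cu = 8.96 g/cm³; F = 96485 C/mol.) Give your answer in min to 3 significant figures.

1.69 min

Plated area = 2 × 12.0 × 9.71 = 233.0 cm²
Volume = 233.0 × 2.56×10⁻⁴ cm = 0.05965 cm³
m(Cu) = 0.05965 × 8.96 = 0.5345 g
n(Cu) = 0.5345 / 63.55 = 0.008411 mol; n(e⁻) = 2 × 0.008411 = 0.01682 mol
Q = 0.01682 × 96485 = 1623 C
t = 1623 / 16.0 = 101.4 s = 1.69 min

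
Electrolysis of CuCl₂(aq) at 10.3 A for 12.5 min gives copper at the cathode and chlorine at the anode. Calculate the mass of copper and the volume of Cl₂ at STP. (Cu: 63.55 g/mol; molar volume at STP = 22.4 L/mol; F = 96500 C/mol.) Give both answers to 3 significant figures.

Q = 10.3 × 750 = 7725 C; n(e⁻) = 7725 / 96500 = 0.08005 mol
Cathode: Cu²⁺ + 2e⁻ → Cu → n(Cu) = 0.08005/2 = 0.04003 mol → 2.54 g
Anode: 2Cl⁻ → Cl₂ + 2e⁻ → n(Cl₂) = 0.08005/2 = 0.04003 mol → 0.897 L

2.54 g Cu; 0.897 L Cl₂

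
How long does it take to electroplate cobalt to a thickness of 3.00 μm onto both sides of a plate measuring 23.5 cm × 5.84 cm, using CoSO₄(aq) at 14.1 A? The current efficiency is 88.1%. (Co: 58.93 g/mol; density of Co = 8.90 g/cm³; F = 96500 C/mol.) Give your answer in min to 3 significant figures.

Plated area = 2 × 23.5 × 5.84 = 274.5 cm²
Volume = 274.5 × 3.00×10⁻⁴ cm = 0.08235 cm³
m(Co) = 0.08235 × 8.90 = 0.7329 g
n(Co) = 0.7329 / 58.93 = 0.01244 mol; n(e⁻) = 2 × 0.01244 = 0.02488 mol
Q = 0.02488 × 96500 / 0.881 = 2725 C
t = 2725 / 14.1 = 193.3 s = 3.22 min

3.22 min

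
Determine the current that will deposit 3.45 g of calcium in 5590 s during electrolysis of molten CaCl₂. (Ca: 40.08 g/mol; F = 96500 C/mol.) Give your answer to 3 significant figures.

n(Ca) = 3.45 / 40.08 = 0.08608 mol
Ca²⁺ + 2e⁻ → Ca, so n(e⁻) = 2 × 0.08608 = 0.1722 mol
Q = 0.1722 × 96500 = 16620 C
I = Q / t = 16620 / 5590 s = 2.97 A

2.97 A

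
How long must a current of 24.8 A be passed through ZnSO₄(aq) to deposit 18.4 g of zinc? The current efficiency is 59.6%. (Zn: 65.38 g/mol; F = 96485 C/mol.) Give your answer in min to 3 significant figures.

61.2 min

n(Zn) = 18.4 / 65.38 = 0.2814 mol
Zn²⁺ + 2e⁻ → Zn, so n(e⁻) = 2 × 0.2814 = 0.5628 mol
Q = 0.5628 × 96485 / 0.596 = 91110 C
t = Q / I = 91110 / 24.8 = 3674 s = 61.2 min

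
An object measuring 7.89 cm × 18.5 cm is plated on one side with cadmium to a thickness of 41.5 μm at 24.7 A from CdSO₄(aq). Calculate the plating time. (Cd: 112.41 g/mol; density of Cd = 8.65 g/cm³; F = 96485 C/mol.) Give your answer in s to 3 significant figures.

Plated area = 7.89 × 18.5 = 146.0 cm²
Volume = 146.0 × 41.5×10⁻⁴ cm = 0.6059 cm³
m(Cd) = 0.6059 × 8.65 = 5.241 g
n(Cd) = 5.241 / 112.41 = 0.04662 mol; n(e⁻) = 2 × 0.04662 = 0.09324 mol
Q = 0.09324 × 96485 = 8996 C
t = 8996 / 24.7 = 364.2 s

364 s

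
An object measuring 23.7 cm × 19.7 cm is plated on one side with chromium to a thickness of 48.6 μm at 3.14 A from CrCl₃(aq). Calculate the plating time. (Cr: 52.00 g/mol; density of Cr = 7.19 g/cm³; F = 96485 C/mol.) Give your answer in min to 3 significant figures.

482 min

Plated area = 23.7 × 19.7 = 466.9 cm²
Volume = 466.9 × 48.6×10⁻⁴ cm = 2.269 cm³
m(Cr) = 2.269 × 7.19 = 16.31 g
n(Cr) = 16.31 / 52.00 = 0.3137 mol; n(e⁻) = 3 × 0.3137 = 0.9411 mol
Q = 0.9411 × 96485 = 90800 C
t = 90800 / 3.14 = 28920 s = 482 min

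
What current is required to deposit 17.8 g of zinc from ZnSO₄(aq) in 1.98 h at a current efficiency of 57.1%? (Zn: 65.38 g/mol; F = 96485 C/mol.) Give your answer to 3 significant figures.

n(Zn) = 17.8 / 65.38 = 0.2723 mol
Zn²⁺ + 2e⁻ → Zn, so n(e⁻) = 2 × 0.2723 = 0.5446 mol
Q = 0.5446 × 96485 / 0.571 = 92020 C
I = Q / t = 92020 / 7128 s = 12.9 A

12.9 A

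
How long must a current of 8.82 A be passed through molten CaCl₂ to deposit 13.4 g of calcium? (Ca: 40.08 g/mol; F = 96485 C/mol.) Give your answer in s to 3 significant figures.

n(Ca) = 13.4 / 40.08 = 0.3343 mol
Ca²⁺ + 2e⁻ → Ca, so n(e⁻) = 2 × 0.3343 = 0.6686 mol
Q = 0.6686 × 96485 = 64510 C
t = Q / I = 64510 / 8.82 = 7314 s

7310 s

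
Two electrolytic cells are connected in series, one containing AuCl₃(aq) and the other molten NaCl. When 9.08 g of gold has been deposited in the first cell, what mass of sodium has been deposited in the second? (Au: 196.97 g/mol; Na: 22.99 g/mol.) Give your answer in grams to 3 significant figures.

3.18 g

n(Au) = 9.08 / 196.97 = 0.04610 mol
Au³⁺ + 3e⁻ → Au, so n(e⁻) = 3 × 0.04610 = 0.1383 mol
In series, the same 0.1383 mol of electrons flows through the second cell.
Na⁺ + e⁻ → Na, so n(Na) = 0.1383 mol
m(Na) = 0.1383 × 22.99 = 3.18 g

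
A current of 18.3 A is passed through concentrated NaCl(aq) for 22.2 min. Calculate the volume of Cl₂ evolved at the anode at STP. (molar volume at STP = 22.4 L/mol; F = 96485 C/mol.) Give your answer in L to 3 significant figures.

Q = It = 18.3 × 1332 = 24380 C
n(e⁻) = 24380 / 96485 = 0.2527 mol
2Cl⁻ → Cl₂ + 2e⁻, so n(Cl₂) = 0.2527 / 2 = 0.1264 mol
V = 0.1264 × 22.4 = 2.831 L

2.83 L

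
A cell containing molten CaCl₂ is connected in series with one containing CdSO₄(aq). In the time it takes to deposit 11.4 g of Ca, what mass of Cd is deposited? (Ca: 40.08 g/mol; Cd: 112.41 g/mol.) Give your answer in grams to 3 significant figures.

n(Ca) = 11.4 / 40.08 = 0.2844 mol
Ca²⁺ + 2e⁻ → Ca, so n(e⁻) = 2 × 0.2844 = 0.5688 mol
In series, the same 0.5688 mol of electrons flows through the second cell.
Cd²⁺ + 2e⁻ → Cd, so n(Cd) = 0.5688 / 2 = 0.2844 mol
m(Cd) = 0.2844 × 112.41 = 32.0 g

32.0 g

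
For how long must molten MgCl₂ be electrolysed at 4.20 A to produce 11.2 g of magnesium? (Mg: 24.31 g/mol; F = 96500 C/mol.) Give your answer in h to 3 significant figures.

5.88 h

n(Mg) = 11.2 / 24.31 = 0.4607 mol
Mg²⁺ + 2e⁻ → Mg, so n(e⁻) = 2 × 0.4607 = 0.9214 mol
Q = 0.9214 × 96500 = 88920 C
t = Q / I = 88920 / 4.20 = 21170 s = 5.88 h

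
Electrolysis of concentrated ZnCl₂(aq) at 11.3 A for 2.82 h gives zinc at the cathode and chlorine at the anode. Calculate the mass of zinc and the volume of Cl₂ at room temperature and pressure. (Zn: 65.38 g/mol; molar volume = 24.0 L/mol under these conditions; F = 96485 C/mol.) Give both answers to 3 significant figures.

38.9 g Zn; 14.3 L Cl₂

Q = 11.3 × 10152 = 1.147×10^5 C; n(e⁻) = 1.147×10^5 / 96485 = 1.189 mol
Cathode: Zn²⁺ + 2e⁻ → Zn → n(Zn) = 1.189/2 = 0.5945 mol → 38.9 g
Anode: 2Cl⁻ → Cl₂ + 2e⁻ → n(Cl₂) = 1.189/2 = 0.5945 mol → 14.3 L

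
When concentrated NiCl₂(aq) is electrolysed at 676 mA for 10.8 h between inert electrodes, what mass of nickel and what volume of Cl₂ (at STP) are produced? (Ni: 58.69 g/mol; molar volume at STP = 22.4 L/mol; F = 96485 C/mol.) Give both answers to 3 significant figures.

Q = 0.676 × 38880 = 26280 C; n(e⁻) = 26280 / 96485 = 0.2724 mol
Cathode: Ni²⁺ + 2e⁻ → Ni → n(Ni) = 0.2724/2 = 0.1362 mol → 7.99 g
Anode: 2Cl⁻ → Cl₂ + 2e⁻ → n(Cl₂) = 0.2724/2 = 0.1362 mol → 3.05 L

7.99 g Ni; 3.05 L Cl₂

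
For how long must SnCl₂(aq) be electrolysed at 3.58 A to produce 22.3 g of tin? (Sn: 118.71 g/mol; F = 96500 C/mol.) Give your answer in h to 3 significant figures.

2.81 h

n(Sn) = 22.3 / 118.71 = 0.1879 mol
Sn²⁺ + 2e⁻ → Sn, so n(e⁻) = 2 × 0.1879 = 0.3758 mol
Q = 0.3758 × 96500 = 36260 C
t = Q / I = 36260 / 3.58 = 10130 s = 2.81 h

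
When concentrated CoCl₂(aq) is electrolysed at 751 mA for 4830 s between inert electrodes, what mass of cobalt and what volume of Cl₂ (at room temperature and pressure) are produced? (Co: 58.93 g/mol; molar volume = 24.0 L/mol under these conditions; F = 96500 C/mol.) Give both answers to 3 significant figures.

1.11 g Co; 0.451 L Cl₂

Q = 0.751 × 4830 = 3627 C; n(e⁻) = 3627 / 96500 = 0.03759 mol
Cathode: Co²⁺ + 2e⁻ → Co → n(Co) = 0.03759/2 = 0.01880 mol → 1.11 g
Anode: 2Cl⁻ → Cl₂ + 2e⁻ → n(Cl₂) = 0.03759/2 = 0.01880 mol → 0.451 L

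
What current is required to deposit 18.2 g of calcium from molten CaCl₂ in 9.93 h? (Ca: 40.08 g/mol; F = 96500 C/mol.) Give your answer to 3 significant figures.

2.45 A

n(Ca) = 18.2 / 40.08 = 0.4541 mol
Ca²⁺ + 2e⁻ → Ca, so n(e⁻) = 2 × 0.4541 = 0.9082 mol
Q = 0.9082 × 96500 = 87640 C
I = Q / t = 87640 / 35748 s = 2.45 A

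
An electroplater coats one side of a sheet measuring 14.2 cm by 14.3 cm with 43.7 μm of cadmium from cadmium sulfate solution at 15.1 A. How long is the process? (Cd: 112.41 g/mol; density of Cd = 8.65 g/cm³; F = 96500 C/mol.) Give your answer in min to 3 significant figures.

Plated area = 14.2 × 14.3 = 203.1 cm²
Volume = 203.1 × 43.7×10⁻⁴ cm = 0.8875 cm³
m(Cd) = 0.8875 × 8.65 = 7.677 g
n(Cd) = 7.677 / 112.41 = 0.06829 mol; n(e⁻) = 2 × 0.06829 = 0.1366 mol
Q = 0.1366 × 96500 = 13180 C
t = 13180 / 15.1 = 872.8 s = 14.5 min

14.5 min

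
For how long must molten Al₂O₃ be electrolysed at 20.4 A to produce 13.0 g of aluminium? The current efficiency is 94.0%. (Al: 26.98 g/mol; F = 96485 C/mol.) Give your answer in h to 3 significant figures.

n(Al) = 13.0 / 26.98 = 0.4818 mol
Al³⁺ + 3e⁻ → Al, so n(e⁻) = 3 × 0.4818 = 1.445 mol
Q = 1.445 × 96485 / 0.940 = 1.483×10^5 C
t = Q / I = 1.483×10^5 / 20.4 = 7270 s = 2.02 h

2.02 h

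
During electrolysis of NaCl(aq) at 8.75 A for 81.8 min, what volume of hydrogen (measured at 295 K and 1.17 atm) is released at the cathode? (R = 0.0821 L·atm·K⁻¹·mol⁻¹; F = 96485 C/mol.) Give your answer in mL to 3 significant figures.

4610 mL

Q = It = 8.75 × 4908 = 42950 C
n(e⁻) = 42950 / 96485 = 0.4451 mol
2H⁺ + 2e⁻ → H₂, so n(H₂) = 0.4451 / 2 = 0.2226 mol
V = nRT/P = 0.2226 × 0.0821 × 295 / 1.17 = 4.608 L
= 4610 mL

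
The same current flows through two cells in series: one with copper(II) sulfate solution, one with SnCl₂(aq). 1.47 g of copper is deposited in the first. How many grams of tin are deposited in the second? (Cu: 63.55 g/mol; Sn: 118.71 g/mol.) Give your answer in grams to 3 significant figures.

2.75 g

n(Cu) = 1.47 / 63.55 = 0.02313 mol
Cu²⁺ + 2e⁻ → Cu, so n(e⁻) = 2 × 0.02313 = 0.04626 mol
In series, the same 0.04626 mol of electrons flows through the second cell.
Sn²⁺ + 2e⁻ → Sn, so n(Sn) = 0.04626 / 2 = 0.02313 mol
m(Sn) = 0.02313 × 118.71 = 2.75 g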